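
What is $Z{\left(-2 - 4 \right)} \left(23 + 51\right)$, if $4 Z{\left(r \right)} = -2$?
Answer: $-37$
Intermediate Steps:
$Z{\left(r \right)} = - \frac{1}{2}$ ($Z{\left(r \right)} = \frac{1}{4} \left(-2\right) = - \frac{1}{2}$)
$Z{\left(-2 - 4 \right)} \left(23 + 51\right) = - \frac{23 + 51}{2} = \left(- \frac{1}{2}\right) 74 = -37$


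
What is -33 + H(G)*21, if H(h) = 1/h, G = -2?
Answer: -87/2 ≈ -43.500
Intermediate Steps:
H(h) = 1/h
-33 + H(G)*21 = -33 + 21/(-2) = -33 - ½*21 = -33 - 21/2 = -87/2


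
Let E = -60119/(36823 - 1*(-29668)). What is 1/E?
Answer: -66491/60119 ≈ -1.1060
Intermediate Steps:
E = -60119/66491 (E = -60119/(36823 + 29668) = -60119/66491 ≈ -0.90417)
1/E = 1/(-60119/66491) = -66491/60119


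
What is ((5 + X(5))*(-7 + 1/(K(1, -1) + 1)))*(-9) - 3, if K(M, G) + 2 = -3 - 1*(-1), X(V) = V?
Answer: 657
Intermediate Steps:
K(M, G) = -4 (K(M, G) = -2 + (-3 - 1*(-1)) = -2 + (-3 + 1) = -2 - 2 = -4)
((5 + X(5))*(-7 + 1/(K(1, -1) + 1)))*(-9) - 3 = ((5 + 5)*(-7 + 1/(-4 + 1)))*(-9) - 3 = (10*(-7 + 1/(-3)))*(-9) - 3 = (10*(-7 - ⅓))*(-9) - 3 = (10*(-22/3))*(-9) - 3 = -220/3*(-9) - 3 = 660 - 3 = 657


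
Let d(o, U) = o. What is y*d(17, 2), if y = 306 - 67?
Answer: 4063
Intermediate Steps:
y = 239
y*d(17, 2) = 239*17 = 4063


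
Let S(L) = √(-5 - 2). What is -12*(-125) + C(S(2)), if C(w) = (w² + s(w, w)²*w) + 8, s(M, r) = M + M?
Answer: 1501 - 28*I*√7 ≈ 1501.0 - 74.081*I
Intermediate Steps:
s(M, r) = 2*M
S(L) = I*√7 (S(L) = √(-7) = I*√7)
C(w) = 8 + w² + 4*w³ (C(w) = (w² + (2*w)²*w) + 8 = (w² + (4*w²)*w) + 8 = (w² + 4*w³) + 8 = 8 + w² + 4*w³)
-12*(-125) + C(S(2)) = -12*(-125) + (8 + (I*√7)² + 4*(I*√7)³) = 1500 + (8 - 7 + 4*(-7*I*√7)) = 1500 + (8 - 7 - 28*I*√7) = 1500 + (1 - 28*I*√7) = 1501 - 28*I*√7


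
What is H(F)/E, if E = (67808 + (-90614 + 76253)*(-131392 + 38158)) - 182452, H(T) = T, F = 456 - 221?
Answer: 47/267763766 ≈ 1.7553e-7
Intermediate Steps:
F = 235
E = 1338818830 (E = (67808 - 14361*(-93234)) - 182452 = (67808 + 1338933474) - 182452 = 1339001282 - 182452 = 1338818830)
H(F)/E = 235/1338818830 = 235*(1/1338818830) = 47/267763766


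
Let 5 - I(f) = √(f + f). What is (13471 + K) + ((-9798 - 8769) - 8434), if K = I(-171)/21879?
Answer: -296022865/21879 - I*√38/7293 ≈ -13530.0 - 0.00084525*I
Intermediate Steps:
I(f) = 5 - √2*√f (I(f) = 5 - √(f + f) = 5 - √(2*f) = 5 - √2*√f)
K = 5/21879 - I*√38/7293 (K = (5 - √2*√(-171))/21879 = (5 - √2*3*I*√19)*(1/21879) = (5 - 3*I*√38)*(1/21879) = 5/21879 - I*√38/7293 ≈ 0.00022853 - 0.00084525*I)
(13471 + K) + ((-9798 - 8769) - 8434) = (13471 + (5/21879 - I*√38/7293)) + ((-9798 - 8769) - 8434) = (294732014/21879 - I*√38/7293) + (-18567 - 8434) = (294732014/21879 - I*√38/7293) - 27001 = -296022865/21879 - I*√38/7293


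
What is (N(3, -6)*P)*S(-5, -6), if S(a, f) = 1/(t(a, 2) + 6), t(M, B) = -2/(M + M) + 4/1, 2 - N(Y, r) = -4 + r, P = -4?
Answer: -80/17 ≈ -4.7059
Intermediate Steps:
N(Y, r) = 6 - r (N(Y, r) = 2 - (-4 + r) = 2 + (4 - r) = 6 - r)
t(M, B) = 4 - 1/M (t(M, B) = -2*1/(2*M) + 4*1 = -1/M + 4 = 4 - 1/M)
S(a, f) = 1/(10 - 1/a) (S(a, f) = 1/((4 - 1/a) + 6) = 1/(10 - 1/a))
(N(3, -6)*P)*S(-5, -6) = ((6 - 1*(-6))*(-4))*(-5/(-1 + 10*(-5))) = ((6 + 6)*(-4))*(-5/(-1 - 50)) = (12*(-4))*(-5/(-51)) = -(-240)*(-1)/51 = -48*5/51 = -80/17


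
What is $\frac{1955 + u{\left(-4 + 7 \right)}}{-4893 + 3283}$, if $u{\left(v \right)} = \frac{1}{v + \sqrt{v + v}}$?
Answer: $- \frac{978}{805} + \frac{\sqrt{6}}{4830} \approx -1.2144$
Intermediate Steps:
$u{\left(v \right)} = \frac{1}{v + \sqrt{2} \sqrt{v}}$ ($u{\left(v \right)} = \frac{1}{v + \sqrt{2 v}} = \frac{1}{v + \sqrt{2} \sqrt{v}}$)
$\frac{1955 + u{\left(-4 + 7 \right)}}{-4893 + 3283} = \frac{1955 + \frac{1}{\left(-4 + 7\right) + \sqrt{2} \sqrt{-4 + 7}}}{-4893 + 3283} = \frac{1955 + \frac{1}{3 + \sqrt{2} \sqrt{3}}}{-1610} = \left(1955 + \frac{1}{3 + \sqrt{6}}\right) \left(- \frac{1}{1610}\right) = - \frac{17}{14} - \frac{1}{1610 \left(3 + \sqrt{6}\right)}$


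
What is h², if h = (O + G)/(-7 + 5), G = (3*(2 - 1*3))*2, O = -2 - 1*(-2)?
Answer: 9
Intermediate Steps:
O = 0 (O = -2 + 2 = 0)
G = -6 (G = (3*(2 - 3))*2 = (3*(-1))*2 = -3*2 = -6)
h = 3 (h = (0 - 6)/(-7 + 5) = -6/(-2) = -6*(-½) = 3)
h² = 3² = 9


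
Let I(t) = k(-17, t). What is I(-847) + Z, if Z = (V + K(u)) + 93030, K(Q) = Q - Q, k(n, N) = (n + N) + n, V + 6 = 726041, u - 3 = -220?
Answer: 818184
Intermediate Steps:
u = -217 (u = 3 - 220 = -217)
V = 726035 (V = -6 + 726041 = 726035)
k(n, N) = N + 2*n (k(n, N) = (N + n) + n = N + 2*n)
K(Q) = 0
I(t) = -34 + t (I(t) = t + 2*(-17) = t - 34 = -34 + t)
Z = 819065 (Z = (726035 + 0) + 93030 = 726035 + 93030 = 819065)
I(-847) + Z = (-34 - 847) + 819065 = -881 + 819065 = 818184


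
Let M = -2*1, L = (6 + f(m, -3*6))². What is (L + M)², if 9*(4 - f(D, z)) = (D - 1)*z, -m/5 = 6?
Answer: 7300804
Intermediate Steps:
m = -30 (m = -5*6 = -30)
f(D, z) = 4 - z*(-1 + D)/9 (f(D, z) = 4 - (D - 1)*z/9 = 4 - (-1 + D)*z/9 = 4 - z*(-1 + D)/9)
L = 2704 (L = (6 + (4 + (-3*6)/9 - ⅑*(-30)*(-3*6)))² = (6 + (4 + (⅑)*(-18) - ⅑*(-30)*(-18)))² = (6 + (4 - 2 - 60))² = (6 - 58)² = (-52)² = 2704)
M = -2
(L + M)² = (2704 - 2)² = 2702² = 7300804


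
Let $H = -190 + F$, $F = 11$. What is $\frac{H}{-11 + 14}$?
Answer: $- \frac{179}{3} \approx -59.667$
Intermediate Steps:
$H = -179$ ($H = -190 + 11 = -179$)
$\frac{H}{-11 + 14} = - \frac{179}{-11 + 14} = - \frac{179}{3}$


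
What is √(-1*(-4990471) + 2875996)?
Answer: √7866467 ≈ 2804.7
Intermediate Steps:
√(-1*(-4990471) + 2875996) = √(4990471 + 2875996) = √7866467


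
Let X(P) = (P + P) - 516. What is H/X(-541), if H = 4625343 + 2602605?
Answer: -3613974/799 ≈ -4523.1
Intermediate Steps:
X(P) = -516 + 2*P (X(P) = 2*P - 516 = -516 + 2*P)
H = 7227948
H/X(-541) = 7227948/(-516 + 2*(-541)) = 7227948/(-516 - 1082) = 7227948/(-1598) = 7227948*(-1/1598) = -3613974/799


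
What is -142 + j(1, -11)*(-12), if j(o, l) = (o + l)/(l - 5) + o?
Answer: -323/2 ≈ -161.50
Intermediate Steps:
j(o, l) = o + (l + o)/(-5 + l) (j(o, l) = (l + o)/(-5 + l) + o = o + (l + o)/(-5 + l))
-142 + j(1, -11)*(-12) = -142 + ((-11 - 4*1 - 11*1)/(-5 - 11))*(-12) = -142 + ((-11 - 4 - 11)/(-16))*(-12) = -142 - 1/16*(-26)*(-12) = -142 + (13/8)*(-12) = -142 - 39/2 = -323/2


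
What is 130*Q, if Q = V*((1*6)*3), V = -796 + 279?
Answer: -1209780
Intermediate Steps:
V = -517
Q = -9306 (Q = -517*1*6*3 = -3102*3 = -517*18 = -9306)
130*Q = 130*(-9306) = -1209780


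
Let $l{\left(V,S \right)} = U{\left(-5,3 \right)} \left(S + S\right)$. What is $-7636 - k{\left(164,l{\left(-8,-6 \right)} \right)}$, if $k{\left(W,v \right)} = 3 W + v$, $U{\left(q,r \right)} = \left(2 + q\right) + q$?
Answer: $-8224$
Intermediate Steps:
$U{\left(q,r \right)} = 2 + 2 q$
$l{\left(V,S \right)} = - 16 S$ ($l{\left(V,S \right)} = \left(2 + 2 \left(-5\right)\right) \left(S + S\right) = \left(2 - 10\right) 2 S = - 8 \cdot 2 S = - 16 S$)
$k{\left(W,v \right)} = v + 3 W$
$-7636 - k{\left(164,l{\left(-8,-6 \right)} \right)} = -7636 - \left(\left(-16\right) \left(-6\right) + 3 \cdot 164\right) = -7636 - \left(96 + 492\right) = -7636 - 588 = -8224$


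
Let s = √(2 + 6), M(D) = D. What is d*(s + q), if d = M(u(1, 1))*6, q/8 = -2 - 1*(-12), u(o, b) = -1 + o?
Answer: 0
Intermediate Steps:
q = 80 (q = 8*(-2 - 1*(-12)) = 8*(-2 + 12) = 8*10 = 80)
d = 0 (d = (-1 + 1)*6 = 0*6 = 0)
s = 2*√2 (s = √8 = 2*√2 ≈ 2.8284)
d*(s + q) = 0*(2*√2 + 80) = 0*(80 + 2*√2) = 0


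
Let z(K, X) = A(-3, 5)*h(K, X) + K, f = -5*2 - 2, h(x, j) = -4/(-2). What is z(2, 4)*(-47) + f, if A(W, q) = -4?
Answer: 270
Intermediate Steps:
h(x, j) = 2 (h(x, j) = -4*(-½) = 2)
f = -12 (f = -10 - 2 = -12)
z(K, X) = -8 + K (z(K, X) = -4*2 + K = -8 + K)
z(2, 4)*(-47) + f = (-8 + 2)*(-47) - 12 = -6*(-47) - 12 = 282 - 12 = 270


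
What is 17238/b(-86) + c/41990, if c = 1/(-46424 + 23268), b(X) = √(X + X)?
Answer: -1/972320440 - 8619*I*√43/43 ≈ -1.0285e-9 - 1314.4*I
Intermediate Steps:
b(X) = √2*√X (b(X) = √(2*X) = √2*√X)
c = -1/23156 (c = 1/(-23156) = -1/23156 ≈ -4.3185e-5)
17238/b(-86) + c/41990 = 17238/((√2*√(-86))) - 1/23156/41990 = 17238/((√2*(I*√86))) - 1/23156*1/41990 = 17238/((2*I*√43)) - 1/972320440 = 17238*(-I*√43/86) - 1/972320440 = -8619*I*√43/43 - 1/972320440 = -1/972320440 - 8619*I*√43/43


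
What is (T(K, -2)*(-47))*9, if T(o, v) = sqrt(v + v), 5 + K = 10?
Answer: -846*I ≈ -846.0*I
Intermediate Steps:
K = 5 (K = -5 + 10 = 5)
T(o, v) = sqrt(2)*sqrt(v) (T(o, v) = sqrt(2*v) = sqrt(2)*sqrt(v))
(T(K, -2)*(-47))*9 = ((sqrt(2)*sqrt(-2))*(-47))*9 = ((sqrt(2)*(I*sqrt(2)))*(-47))*9 = ((2*I)*(-47))*9 = -94*I*9 = -846*I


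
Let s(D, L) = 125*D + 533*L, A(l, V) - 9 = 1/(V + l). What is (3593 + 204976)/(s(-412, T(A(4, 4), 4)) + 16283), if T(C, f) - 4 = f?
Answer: -208569/30953 ≈ -6.7383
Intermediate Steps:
A(l, V) = 9 + 1/(V + l)
T(C, f) = 4 + f
(3593 + 204976)/(s(-412, T(A(4, 4), 4)) + 16283) = (3593 + 204976)/((125*(-412) + 533*(4 + 4)) + 16283) = 208569/((-51500 + 533*8) + 16283) = 208569/((-51500 + 4264) + 16283) = 208569/(-47236 + 16283) = 208569/(-30953) = 208569*(-1/30953) = -208569/30953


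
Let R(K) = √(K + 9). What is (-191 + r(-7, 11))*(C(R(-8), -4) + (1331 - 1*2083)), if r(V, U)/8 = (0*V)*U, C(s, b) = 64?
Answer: 131408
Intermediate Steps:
R(K) = √(9 + K)
r(V, U) = 0 (r(V, U) = 8*((0*V)*U) = 8*(0*U) = 8*0 = 0)
(-191 + r(-7, 11))*(C(R(-8), -4) + (1331 - 1*2083)) = (-191 + 0)*(64 + (1331 - 1*2083)) = -191*(64 + (1331 - 2083)) = -191*(64 - 752) = -191*(-688) = 131408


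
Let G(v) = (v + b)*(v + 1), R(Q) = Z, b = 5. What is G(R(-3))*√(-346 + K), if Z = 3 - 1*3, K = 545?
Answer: 5*√199 ≈ 70.534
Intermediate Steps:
Z = 0 (Z = 3 - 3 = 0)
R(Q) = 0
G(v) = (1 + v)*(5 + v) (G(v) = (v + 5)*(v + 1) = (5 + v)*(1 + v) = (1 + v)*(5 + v))
G(R(-3))*√(-346 + K) = (5 + 0² + 6*0)*√(-346 + 545) = (5 + 0 + 0)*√199 = 5*√199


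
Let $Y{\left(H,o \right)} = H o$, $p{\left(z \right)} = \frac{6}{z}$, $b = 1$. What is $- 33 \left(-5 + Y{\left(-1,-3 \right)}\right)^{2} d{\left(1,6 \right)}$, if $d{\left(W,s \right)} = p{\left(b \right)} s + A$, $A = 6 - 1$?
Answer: $-5412$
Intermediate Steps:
$A = 5$
$d{\left(W,s \right)} = 5 + 6 s$ ($d{\left(W,s \right)} = \frac{6}{1} s + 5 = 6 \cdot 1 s + 5 = 6 s + 5 = 5 + 6 s$)
$- 33 \left(-5 + Y{\left(-1,-3 \right)}\right)^{2} d{\left(1,6 \right)} = - 33 \left(-5 - -3\right)^{2} \left(5 + 6 \cdot 6\right) = - 33 \left(-5 + 3\right)^{2} \left(5 + 36\right) = - 33 \left(-2\right)^{2} \cdot 41 = \left(-33\right) 4 \cdot 41 = \left(-132\right) 41 = -5412$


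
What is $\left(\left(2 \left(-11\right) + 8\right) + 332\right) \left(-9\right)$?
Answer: $-2862$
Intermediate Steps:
$\left(\left(2 \left(-11\right) + 8\right) + 332\right) \left(-9\right) = \left(\left(-22 + 8\right) + 332\right) \left(-9\right) = \left(-14 + 332\right) \left(-9\right) = 318 \left(-9\right) = -2862$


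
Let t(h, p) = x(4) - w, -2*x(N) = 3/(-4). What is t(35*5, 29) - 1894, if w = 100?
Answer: -15949/8 ≈ -1993.6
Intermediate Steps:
x(N) = 3/8 (x(N) = -3/(2*(-4)) = -3*(-1)/(2*4) = -1/2*(-3/4) = 3/8)
t(h, p) = -797/8 (t(h, p) = 3/8 - 1*100 = 3/8 - 100 = -797/8)
t(35*5, 29) - 1894 = -797/8 - 1894 = -15949/8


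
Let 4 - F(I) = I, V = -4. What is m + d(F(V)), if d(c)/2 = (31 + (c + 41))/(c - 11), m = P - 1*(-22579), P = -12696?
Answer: 29489/3 ≈ 9829.7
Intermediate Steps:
F(I) = 4 - I
m = 9883 (m = -12696 - 1*(-22579) = -12696 + 22579 = 9883)
d(c) = 2*(72 + c)/(-11 + c) (d(c) = 2*((31 + (c + 41))/(c - 11)) = 2*((31 + (41 + c))/(-11 + c)) = 2*((72 + c)/(-11 + c)) = 2*(72 + c)/(-11 + c))
m + d(F(V)) = 9883 + 2*(72 + (4 - 1*(-4)))/(-11 + (4 - 1*(-4))) = 9883 + 2*(72 + (4 + 4))/(-11 + (4 + 4)) = 9883 + 2*(72 + 8)/(-11 + 8) = 9883 + 2*80/(-3) = 9883 + 2*(-1/3)*80 = 9883 - 160/3 = 29489/3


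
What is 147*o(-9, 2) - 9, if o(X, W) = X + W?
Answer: -1038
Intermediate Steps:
o(X, W) = W + X
147*o(-9, 2) - 9 = 147*(2 - 9) - 9 = 147*(-7) - 9 = -1029 - 9 = -1038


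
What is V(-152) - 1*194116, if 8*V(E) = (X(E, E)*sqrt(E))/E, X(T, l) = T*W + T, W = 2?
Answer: -194116 + 3*I*sqrt(38)/4 ≈ -1.9412e+5 + 4.6233*I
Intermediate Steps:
X(T, l) = 3*T (X(T, l) = T*2 + T = 2*T + T = 3*T)
V(E) = 3*sqrt(E)/8 (V(E) = (((3*E)*sqrt(E))/E)/8 = ((3*E**(3/2))/E)/8 = (3*sqrt(E))/8 = 3*sqrt(E)/8)
V(-152) - 1*194116 = 3*sqrt(-152)/8 - 1*194116 = 3*(2*I*sqrt(38))/8 - 194116 = 3*I*sqrt(38)/4 - 194116 = -194116 + 3*I*sqrt(38)/4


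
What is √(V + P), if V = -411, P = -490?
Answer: I*√901 ≈ 30.017*I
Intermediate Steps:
√(V + P) = √(-411 - 490) = √(-901) = I*√901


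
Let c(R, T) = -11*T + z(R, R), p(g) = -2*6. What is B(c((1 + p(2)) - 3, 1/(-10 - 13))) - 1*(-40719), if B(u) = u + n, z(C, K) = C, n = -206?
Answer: 931488/23 ≈ 40500.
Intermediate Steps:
p(g) = -12
c(R, T) = R - 11*T (c(R, T) = -11*T + R = R - 11*T)
B(u) = -206 + u (B(u) = u - 206 = -206 + u)
B(c((1 + p(2)) - 3, 1/(-10 - 13))) - 1*(-40719) = (-206 + (((1 - 12) - 3) - 11/(-10 - 13))) - 1*(-40719) = (-206 + ((-11 - 3) - 11/(-23))) + 40719 = (-206 + (-14 - 11*(-1/23))) + 40719 = (-206 + (-14 + 11/23)) + 40719 = (-206 - 311/23) + 40719 = -5049/23 + 40719 = 931488/23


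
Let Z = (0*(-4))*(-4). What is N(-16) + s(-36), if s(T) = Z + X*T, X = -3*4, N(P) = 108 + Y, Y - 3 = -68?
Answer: 475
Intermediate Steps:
Y = -65 (Y = 3 - 68 = -65)
N(P) = 43 (N(P) = 108 - 65 = 43)
Z = 0 (Z = 0*(-4) = 0)
X = -12
s(T) = -12*T (s(T) = 0 - 12*T = -12*T)
N(-16) + s(-36) = 43 - 12*(-36) = 43 + 432 = 475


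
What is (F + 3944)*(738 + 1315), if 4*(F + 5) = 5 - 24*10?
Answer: 31864613/4 ≈ 7.9662e+6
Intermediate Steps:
F = -255/4 (F = -5 + (5 - 24*10)/4 = -5 + (5 - 240)/4 = -5 + (¼)*(-235) = -5 - 235/4 = -255/4 ≈ -63.750)
(F + 3944)*(738 + 1315) = (-255/4 + 3944)*(738 + 1315) = (15521/4)*2053 = 31864613/4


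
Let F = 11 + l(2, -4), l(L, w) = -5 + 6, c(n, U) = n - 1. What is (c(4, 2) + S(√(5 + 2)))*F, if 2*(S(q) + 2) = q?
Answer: 12 + 6*√7 ≈ 27.875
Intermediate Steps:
S(q) = -2 + q/2
c(n, U) = -1 + n
l(L, w) = 1
F = 12 (F = 11 + 1 = 12)
(c(4, 2) + S(√(5 + 2)))*F = ((-1 + 4) + (-2 + √(5 + 2)/2))*12 = (3 + (-2 + √7/2))*12 = (1 + √7/2)*12 = 12 + 6*√7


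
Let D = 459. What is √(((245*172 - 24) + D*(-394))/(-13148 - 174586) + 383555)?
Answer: 5*√135180594662754/93867 ≈ 619.32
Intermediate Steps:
√(((245*172 - 24) + D*(-394))/(-13148 - 174586) + 383555) = √(((245*172 - 24) + 459*(-394))/(-13148 - 174586) + 383555) = √(((42140 - 24) - 180846)/(-187734) + 383555) = √((42116 - 180846)*(-1/187734) + 383555) = √(-138730*(-1/187734) + 383555) = √(69365/93867 + 383555) = √(36003226550/93867) = 5*√135180594662754/93867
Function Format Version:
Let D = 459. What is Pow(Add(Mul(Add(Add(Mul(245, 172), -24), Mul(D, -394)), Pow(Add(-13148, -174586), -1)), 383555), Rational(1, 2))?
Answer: Mul(Rational(5, 93867), Pow(135180594662754, Rational(1, 2))) ≈ 619.32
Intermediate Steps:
Pow(Add(Mul(Add(Add(Mul(245, 172), -24), Mul(D, -394)), Pow(Add(-13148, -174586), -1)), 383555), Rational(1, 2)) = Pow(Add(Mul(Add(Add(Mul(245, 172), -24), Mul(459, -394)), Pow(Add(-13148, -174586), -1)), 383555), Rational(1, 2)) = Pow(Add(Mul(Add(Add(42140, -24), -180846), Pow(-187734, -1)), 383555), Rational(1, 2)) = Pow(Add(Mul(Add(42116, -180846), Rational(-1, 187734)), 383555), Rational(1, 2)) = Pow(Add(Mul(-138730, Rational(-1, 187734)), 383555), Rational(1, 2)) = Pow(Add(Rational(69365, 93867), 383555), Rational(1, 2)) = Pow(Rational(36003226550, 93867), Rational(1, 2)) = Mul(Rational(5, 93867), Pow(135180594662754, Rational(1, 2)))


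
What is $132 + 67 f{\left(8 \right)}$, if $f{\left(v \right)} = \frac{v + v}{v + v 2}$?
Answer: $\frac{530}{3} \approx 176.67$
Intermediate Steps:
$f{\left(v \right)} = \frac{2}{3}$ ($f{\left(v \right)} = \frac{2 v}{v + 2 v} = \frac{2 v}{3 v} = 2 v \frac{1}{3 v} = \frac{2}{3}$)
$132 + 67 f{\left(8 \right)} = 132 + 67 \cdot \frac{2}{3} = 132 + \frac{134}{3} = \frac{530}{3}$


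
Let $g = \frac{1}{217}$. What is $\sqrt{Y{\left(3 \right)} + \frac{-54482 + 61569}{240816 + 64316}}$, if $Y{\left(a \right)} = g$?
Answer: $\frac{3 \sqrt{3389790951169}}{33106822} \approx 0.16684$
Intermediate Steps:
$g = \frac{1}{217} \approx 0.0046083$
$Y{\left(a \right)} = \frac{1}{217}$
$\sqrt{Y{\left(3 \right)} + \frac{-54482 + 61569}{240816 + 64316}} = \sqrt{\frac{1}{217} + \frac{-54482 + 61569}{240816 + 64316}} = \sqrt{\frac{1}{217} + \frac{7087}{305132}} = \sqrt{\frac{1843011}{66213644}} = \frac{3 \sqrt{3389790951169}}{33106822}$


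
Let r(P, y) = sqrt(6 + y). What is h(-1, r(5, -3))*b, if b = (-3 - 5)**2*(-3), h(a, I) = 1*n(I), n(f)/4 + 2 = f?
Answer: 1536 - 768*sqrt(3) ≈ 205.78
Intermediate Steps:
n(f) = -8 + 4*f
h(a, I) = -8 + 4*I (h(a, I) = 1*(-8 + 4*I) = -8 + 4*I)
b = -192 (b = (-8)**2*(-3) = 64*(-3) = -192)
h(-1, r(5, -3))*b = (-8 + 4*sqrt(6 - 3))*(-192) = (-8 + 4*sqrt(3))*(-192) = 1536 - 768*sqrt(3)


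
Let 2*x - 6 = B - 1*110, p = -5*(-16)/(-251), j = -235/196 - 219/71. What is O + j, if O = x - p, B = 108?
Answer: -6862747/3492916 ≈ -1.9648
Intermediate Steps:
j = -59609/13916 (j = -235*1/196 - 219*1/71 = -235/196 - 219/71 = -59609/13916 ≈ -4.2835)
p = -80/251 (p = 80*(-1/251) = -80/251 ≈ -0.31873)
x = 2 (x = 3 + (108 - 1*110)/2 = 3 + (108 - 110)/2 = 3 + (½)*(-2) = 3 - 1 = 2)
O = 582/251 (O = 2 - 1*(-80/251) = 2 + 80/251 = 582/251 ≈ 2.3187)
O + j = 582/251 - 59609/13916 = -6862747/3492916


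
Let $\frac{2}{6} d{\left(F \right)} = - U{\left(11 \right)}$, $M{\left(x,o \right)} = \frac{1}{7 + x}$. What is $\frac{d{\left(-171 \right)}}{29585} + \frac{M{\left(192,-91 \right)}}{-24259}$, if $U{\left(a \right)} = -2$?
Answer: $\frac{28935661}{142822800485} \approx 0.0002026$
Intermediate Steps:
$d{\left(F \right)} = 6$ ($d{\left(F \right)} = 3 \left(\left(-1\right) \left(-2\right)\right) = 3 \cdot 2 = 6$)
$\frac{d{\left(-171 \right)}}{29585} + \frac{M{\left(192,-91 \right)}}{-24259} = \frac{6}{29585} + \frac{1}{\left(7 + 192\right) \left(-24259\right)} = 6 \cdot \frac{1}{29585} + \frac{1}{199} \left(- \frac{1}{24259}\right) = \frac{6}{29585} + \frac{1}{199} \left(- \frac{1}{24259}\right) = \frac{6}{29585} - \frac{1}{4827541} = \frac{28935661}{142822800485}$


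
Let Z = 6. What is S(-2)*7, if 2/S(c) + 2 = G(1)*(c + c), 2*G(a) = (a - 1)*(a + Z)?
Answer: -7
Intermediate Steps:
G(a) = (-1 + a)*(6 + a)/2 (G(a) = ((a - 1)*(a + 6))/2 = ((-1 + a)*(6 + a))/2 = (-1 + a)*(6 + a)/2)
S(c) = -1 (S(c) = 2/(-2 + (-3 + (1/2)*1**2 + (5/2)*1)*(c + c)) = 2/(-2 + (-3 + (1/2)*1 + 5/2)*(2*c)) = 2/(-2 + (-3 + 1/2 + 5/2)*(2*c)) = 2/(-2 + 0*(2*c)) = 2/(-2 + 0) = 2/(-2) = 2*(-1/2) = -1)
S(-2)*7 = -1*7 = -7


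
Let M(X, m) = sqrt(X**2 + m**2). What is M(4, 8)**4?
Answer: 6400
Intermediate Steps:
M(4, 8)**4 = (sqrt(4**2 + 8**2))**4 = (sqrt(16 + 64))**4 = (sqrt(80))**4 = (4*sqrt(5))**4 = 6400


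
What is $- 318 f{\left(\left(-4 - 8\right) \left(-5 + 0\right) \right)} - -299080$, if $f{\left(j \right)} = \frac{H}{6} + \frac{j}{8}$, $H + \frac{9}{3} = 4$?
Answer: $296642$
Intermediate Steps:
$H = 1$ ($H = -3 + 4 = 1$)
$f{\left(j \right)} = \frac{1}{6} + \frac{j}{8}$ ($f{\left(j \right)} = 1 \cdot \frac{1}{6} + \frac{j}{8} = 1 \cdot \frac{1}{6} + j \frac{1}{8} = \frac{1}{6} + \frac{j}{8}$)
$- 318 f{\left(\left(-4 - 8\right) \left(-5 + 0\right) \right)} - -299080 = - 318 \left(\frac{1}{6} + \frac{\left(-4 - 8\right) \left(-5 + 0\right)}{8}\right) - -299080 = - 318 \left(\frac{1}{6} + \frac{\left(-12\right) \left(-5\right)}{8}\right) + 299080 = - 318 \left(\frac{1}{6} + \frac{1}{8} \cdot 60\right) + 299080 = - 318 \left(\frac{1}{6} + \frac{15}{2}\right) + 299080 = \left(-318\right) \frac{23}{3} + 299080 = -2438 + 299080 = 296642$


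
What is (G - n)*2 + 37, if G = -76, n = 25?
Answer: -165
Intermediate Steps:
(G - n)*2 + 37 = (-76 - 1*25)*2 + 37 = (-76 - 25)*2 + 37 = -101*2 + 37 = -202 + 37 = -165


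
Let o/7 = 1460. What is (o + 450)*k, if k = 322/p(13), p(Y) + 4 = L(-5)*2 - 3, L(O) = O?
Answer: -3435740/17 ≈ -2.0210e+5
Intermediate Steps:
o = 10220 (o = 7*1460 = 10220)
p(Y) = -17 (p(Y) = -4 + (-5*2 - 3) = -4 + (-10 - 3) = -4 - 13 = -17)
k = -322/17 (k = 322/(-17) = 322*(-1/17) = -322/17 ≈ -18.941)
(o + 450)*k = (10220 + 450)*(-322/17) = 10670*(-322/17) = -3435740/17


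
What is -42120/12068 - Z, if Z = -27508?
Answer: 82981106/3017 ≈ 27505.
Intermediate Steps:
-42120/12068 - Z = -42120/12068 - 1*(-27508) = -42120*1/12068 + 27508 = -10530/3017 + 27508 = 82981106/3017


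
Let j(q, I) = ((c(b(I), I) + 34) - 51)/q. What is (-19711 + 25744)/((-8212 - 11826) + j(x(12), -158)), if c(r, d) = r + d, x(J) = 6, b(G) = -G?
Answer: -36198/120245 ≈ -0.30104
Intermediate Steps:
c(r, d) = d + r
j(q, I) = -17/q (j(q, I) = (((I - I) + 34) - 51)/q = ((0 + 34) - 51)/q = (34 - 51)/q = -17/q)
(-19711 + 25744)/((-8212 - 11826) + j(x(12), -158)) = (-19711 + 25744)/((-8212 - 11826) - 17/6) = 6033/(-20038 - 17*1/6) = 6033/(-20038 - 17/6) = 6033/(-120245/6) = 6033*(-6/120245) = -36198/120245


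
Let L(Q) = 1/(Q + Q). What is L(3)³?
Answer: 1/216 ≈ 0.0046296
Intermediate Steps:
L(Q) = 1/(2*Q)
L(3)³ = ((½)/3)³ = ((½)*(⅓))³ = (⅙)³ = 1/216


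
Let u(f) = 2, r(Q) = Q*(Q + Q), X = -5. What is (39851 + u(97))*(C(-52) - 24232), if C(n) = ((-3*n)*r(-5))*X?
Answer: -2519984896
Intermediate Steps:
r(Q) = 2*Q² (r(Q) = Q*(2*Q) = 2*Q²)
C(n) = 750*n (C(n) = ((-3*n)*(2*(-5)²))*(-5) = ((-3*n)*(2*25))*(-5) = (-3*n*50)*(-5) = -150*n*(-5) = 750*n)
(39851 + u(97))*(C(-52) - 24232) = (39851 + 2)*(750*(-52) - 24232) = 39853*(-39000 - 24232) = 39853*(-63232) = -2519984896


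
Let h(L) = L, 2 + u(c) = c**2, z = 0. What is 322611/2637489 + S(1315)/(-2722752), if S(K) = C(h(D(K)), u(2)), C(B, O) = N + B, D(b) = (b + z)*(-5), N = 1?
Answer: 149288099693/1196871408288 ≈ 0.12473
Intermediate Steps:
D(b) = -5*b (D(b) = (b + 0)*(-5) = b*(-5) = -5*b)
u(c) = -2 + c**2
C(B, O) = 1 + B
S(K) = 1 - 5*K
322611/2637489 + S(1315)/(-2722752) = 322611/2637489 + (1 - 5*1315)/(-2722752) = 322611*(1/2637489) + (1 - 6575)*(-1/2722752) = 107537/879163 - 6574*(-1/2722752) = 107537/879163 + 3287/1361376 = 149288099693/1196871408288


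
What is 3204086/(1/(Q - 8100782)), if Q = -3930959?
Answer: -38550732893726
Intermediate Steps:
3204086/(1/(Q - 8100782)) = 3204086/(1/(-3930959 - 8100782)) = 3204086/(1/(-12031741)) = 3204086/(-1/12031741) = 3204086*(-12031741) = -38550732893726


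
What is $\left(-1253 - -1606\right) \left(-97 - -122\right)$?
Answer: $8825$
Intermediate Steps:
$\left(-1253 - -1606\right) \left(-97 - -122\right) = \left(-1253 + 1606\right) \left(-97 + 122\right) = 353 \cdot 25 = 8825$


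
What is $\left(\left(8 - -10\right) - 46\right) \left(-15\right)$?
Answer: $420$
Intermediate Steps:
$\left(\left(8 - -10\right) - 46\right) \left(-15\right) = \left(\left(8 + 10\right) - 46\right) \left(-15\right) = \left(18 - 46\right) \left(-15\right) = \left(-28\right) \left(-15\right) = 420$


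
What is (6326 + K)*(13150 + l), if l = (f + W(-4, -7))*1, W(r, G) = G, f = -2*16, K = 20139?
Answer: 346982615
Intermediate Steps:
f = -32
l = -39 (l = (-32 - 7)*1 = -39*1 = -39)
(6326 + K)*(13150 + l) = (6326 + 20139)*(13150 - 39) = 26465*13111 = 346982615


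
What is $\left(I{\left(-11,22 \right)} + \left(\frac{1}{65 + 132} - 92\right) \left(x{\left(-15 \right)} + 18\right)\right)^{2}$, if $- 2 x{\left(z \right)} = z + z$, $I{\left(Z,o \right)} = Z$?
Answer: $\frac{360271251076}{38809} \approx 9.2832 \cdot 10^{6}$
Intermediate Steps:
$x{\left(z \right)} = - z$ ($x{\left(z \right)} = - \frac{z + z}{2} = - \frac{2 z}{2} = - z$)
$\left(I{\left(-11,22 \right)} + \left(\frac{1}{65 + 132} - 92\right) \left(x{\left(-15 \right)} + 18\right)\right)^{2} = \left(-11 + \left(\frac{1}{65 + 132} - 92\right) \left(\left(-1\right) \left(-15\right) + 18\right)\right)^{2} = \left(-11 + \left(\frac{1}{197} - 92\right) \left(15 + 18\right)\right)^{2} = \left(-11 + \left(\frac{1}{197} - 92\right) 33\right)^{2} = \left(-11 - \frac{598059}{197}\right)^{2} = \left(- \frac{600226}{197}\right)^{2} = \frac{360271251076}{38809}$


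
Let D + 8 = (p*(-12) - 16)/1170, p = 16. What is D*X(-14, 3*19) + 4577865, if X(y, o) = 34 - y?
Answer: 68662087/15 ≈ 4.5775e+6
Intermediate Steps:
D = -368/45 (D = -8 + (16*(-12) - 16)/1170 = -8 + (-192 - 16)*(1/1170) = -8 - 208*1/1170 = -8 - 8/45 = -368/45 ≈ -8.1778)
D*X(-14, 3*19) + 4577865 = -368*(34 - 1*(-14))/45 + 4577865 = -368*(34 + 14)/45 + 4577865 = -368/45*48 + 4577865 = -5888/15 + 4577865 = 68662087/15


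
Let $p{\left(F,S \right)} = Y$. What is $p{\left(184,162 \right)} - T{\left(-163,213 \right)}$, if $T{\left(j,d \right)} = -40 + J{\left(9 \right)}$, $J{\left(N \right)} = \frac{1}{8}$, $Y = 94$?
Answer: $\frac{1071}{8} \approx 133.88$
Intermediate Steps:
$J{\left(N \right)} = \frac{1}{8}$
$p{\left(F,S \right)} = 94$
$T{\left(j,d \right)} = - \frac{319}{8}$ ($T{\left(j,d \right)} = -40 + \frac{1}{8} = - \frac{319}{8}$)
$p{\left(184,162 \right)} - T{\left(-163,213 \right)} = 94 - - \frac{319}{8} = 94 + \frac{319}{8} = \frac{1071}{8}$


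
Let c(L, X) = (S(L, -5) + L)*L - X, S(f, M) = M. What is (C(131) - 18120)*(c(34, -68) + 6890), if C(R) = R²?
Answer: -7618296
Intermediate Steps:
c(L, X) = -X + L*(-5 + L) (c(L, X) = (-5 + L)*L - X = L*(-5 + L) - X = -X + L*(-5 + L))
(C(131) - 18120)*(c(34, -68) + 6890) = (131² - 18120)*((34² - 1*(-68) - 5*34) + 6890) = (17161 - 18120)*((1156 + 68 - 170) + 6890) = -959*(1054 + 6890) = -959*7944 = -7618296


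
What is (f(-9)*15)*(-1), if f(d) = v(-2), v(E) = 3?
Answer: -45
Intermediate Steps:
f(d) = 3
(f(-9)*15)*(-1) = (3*15)*(-1) = 45*(-1) = -45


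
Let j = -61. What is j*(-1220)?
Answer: 74420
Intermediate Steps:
j*(-1220) = -61*(-1220) = 74420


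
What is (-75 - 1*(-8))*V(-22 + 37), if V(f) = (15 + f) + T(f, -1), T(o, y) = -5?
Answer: -1675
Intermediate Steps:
V(f) = 10 + f (V(f) = (15 + f) - 5 = 10 + f)
(-75 - 1*(-8))*V(-22 + 37) = (-75 - 1*(-8))*(10 + (-22 + 37)) = (-75 + 8)*(10 + 15) = -67*25 = -1675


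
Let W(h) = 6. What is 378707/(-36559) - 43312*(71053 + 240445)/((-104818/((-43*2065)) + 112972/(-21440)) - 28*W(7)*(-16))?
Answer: -6707241763256228401359/1334282262934523 ≈ -5.0269e+6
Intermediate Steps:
378707/(-36559) - 43312*(71053 + 240445)/((-104818/((-43*2065)) + 112972/(-21440)) - 28*W(7)*(-16)) = 378707/(-36559) - 43312*(71053 + 240445)/((-104818/((-43*2065)) + 112972/(-21440)) - 28*6*(-16)) = 378707*(-1/36559) - 43312*311498/((-104818/(-88795) + 112972*(-1/21440)) - 168*(-16)) = -378707/36559 - 43312*311498/((-104818*(-1/88795) - 28243/5360) + 2688) = -378707/36559 - 43312*311498/((14974/12685 - 28243/5360) + 2688) = -378707/36559 - 43312*311498/(-55600363/13598320 + 2688) = -378707/36559 - 43312/((36496683797/13598320)*(1/311498)) = -378707/36559 - 43312/36496683797/4235849483360 = -378707/36559 - 43312*4235849483360/36496683797 = -378707/36559 - 183463112823288320/36496683797 = -6707241763256228401359/1334282262934523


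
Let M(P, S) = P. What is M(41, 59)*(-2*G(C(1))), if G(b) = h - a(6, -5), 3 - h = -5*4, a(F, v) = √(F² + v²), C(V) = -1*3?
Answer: -1886 + 82*√61 ≈ -1245.6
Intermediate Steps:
C(V) = -3
h = 23 (h = 3 - (-5)*4 = 3 - 1*(-20) = 3 + 20 = 23)
G(b) = 23 - √61 (G(b) = 23 - √(6² + (-5)²) = 23 - √(36 + 25) = 23 - √61)
M(41, 59)*(-2*G(C(1))) = 41*(-2*(23 - √61)) = 41*(-46 + 2*√61) = -1886 + 82*√61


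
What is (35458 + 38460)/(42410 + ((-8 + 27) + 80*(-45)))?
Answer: 73918/38829 ≈ 1.9037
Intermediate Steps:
(35458 + 38460)/(42410 + ((-8 + 27) + 80*(-45))) = 73918/(42410 + (19 - 3600)) = 73918/(42410 - 3581) = 73918/38829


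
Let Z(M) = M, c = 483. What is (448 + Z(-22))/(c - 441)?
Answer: 71/7 ≈ 10.143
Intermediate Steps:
(448 + Z(-22))/(c - 441) = (448 - 22)/(483 - 441) = 426/42 = 426*(1/42) = 71/7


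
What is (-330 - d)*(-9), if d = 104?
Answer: 3906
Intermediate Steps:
(-330 - d)*(-9) = (-330 - 1*104)*(-9) = (-330 - 104)*(-9) = -434*(-9) = 3906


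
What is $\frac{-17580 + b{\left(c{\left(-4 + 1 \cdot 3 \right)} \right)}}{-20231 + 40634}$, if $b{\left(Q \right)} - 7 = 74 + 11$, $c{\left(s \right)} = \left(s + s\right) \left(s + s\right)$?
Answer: $- \frac{17488}{20403} \approx -0.85713$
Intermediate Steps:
$c{\left(s \right)} = 4 s^{2}$ ($c{\left(s \right)} = 2 s 2 s = 4 s^{2}$)
$b{\left(Q \right)} = 92$ ($b{\left(Q \right)} = 7 + \left(74 + 11\right) = 7 + 85 = 92$)
$\frac{-17580 + b{\left(c{\left(-4 + 1 \cdot 3 \right)} \right)}}{-20231 + 40634} = \frac{-17580 + 92}{-20231 + 40634} = - \frac{17488}{20403}$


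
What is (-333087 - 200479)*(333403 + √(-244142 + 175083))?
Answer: -177892505098 - 533566*I*√69059 ≈ -1.7789e+11 - 1.4022e+8*I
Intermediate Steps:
(-333087 - 200479)*(333403 + √(-244142 + 175083)) = -533566*(333403 + √(-69059)) = -533566*(333403 + I*√69059) = -177892505098 - 533566*I*√69059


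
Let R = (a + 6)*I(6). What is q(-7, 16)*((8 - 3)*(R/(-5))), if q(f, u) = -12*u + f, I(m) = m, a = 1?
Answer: 8358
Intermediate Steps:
R = 42 (R = (1 + 6)*6 = 7*6 = 42)
q(f, u) = f - 12*u
q(-7, 16)*((8 - 3)*(R/(-5))) = (-7 - 12*16)*((8 - 3)*(42/(-5))) = (-7 - 192)*(5*(42*(-1/5))) = -995*(-42)/5 = -199*(-42) = 8358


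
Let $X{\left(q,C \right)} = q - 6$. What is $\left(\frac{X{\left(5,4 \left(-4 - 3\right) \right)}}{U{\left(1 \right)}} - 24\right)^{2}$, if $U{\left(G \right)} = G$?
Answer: $625$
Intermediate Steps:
$X{\left(q,C \right)} = -6 + q$
$\left(\frac{X{\left(5,4 \left(-4 - 3\right) \right)}}{U{\left(1 \right)}} - 24\right)^{2} = \left(\frac{-6 + 5}{1} - 24\right)^{2} = \left(\left(-1\right) 1 - 24\right)^{2} = \left(-1 - 24\right)^{2} = \left(-25\right)^{2} = 625$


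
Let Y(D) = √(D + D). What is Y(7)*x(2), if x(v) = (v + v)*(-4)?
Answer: -16*√14 ≈ -59.867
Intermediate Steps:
x(v) = -8*v (x(v) = (2*v)*(-4) = -8*v)
Y(D) = √2*√D (Y(D) = √(2*D) = √2*√D)
Y(7)*x(2) = (√2*√7)*(-8*2) = √14*(-16) = -16*√14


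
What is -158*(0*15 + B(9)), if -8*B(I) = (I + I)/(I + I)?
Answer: 79/4 ≈ 19.750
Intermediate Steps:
B(I) = -1/8 (B(I) = -(I + I)/(8*(I + I)) = -2*I/(8*(2*I)) = -2*I*1/(2*I)/8 = -1/8*1 = -1/8)
-158*(0*15 + B(9)) = -158*(0*15 - 1/8) = -158*(0 - 1/8) = -158*(-1)/8 = -1*(-79/4) = 79/4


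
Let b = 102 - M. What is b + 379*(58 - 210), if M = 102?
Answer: -57608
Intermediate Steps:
b = 0 (b = 102 - 1*102 = 102 - 102 = 0)
b + 379*(58 - 210) = 0 + 379*(58 - 210) = 0 + 379*(-152) = 0 - 57608 = -57608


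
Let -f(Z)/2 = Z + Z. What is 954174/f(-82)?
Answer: 477087/164 ≈ 2909.1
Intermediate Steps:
f(Z) = -4*Z (f(Z) = -2*(Z + Z) = -4*Z)
954174/f(-82) = 954174/((-4*(-82))) = 954174/328 = 954174*(1/328) = 477087/164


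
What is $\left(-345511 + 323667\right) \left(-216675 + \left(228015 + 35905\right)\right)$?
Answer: $-1032019780$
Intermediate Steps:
$\left(-345511 + 323667\right) \left(-216675 + \left(228015 + 35905\right)\right) = - 21844 \left(-216675 + 263920\right) = \left(-21844\right) 47245 = -1032019780$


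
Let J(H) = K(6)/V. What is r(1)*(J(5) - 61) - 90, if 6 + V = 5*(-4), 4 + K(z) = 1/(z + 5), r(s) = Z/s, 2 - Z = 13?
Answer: 15063/26 ≈ 579.35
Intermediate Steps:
Z = -11 (Z = 2 - 1*13 = 2 - 13 = -11)
r(s) = -11/s
K(z) = -4 + 1/(5 + z) (K(z) = -4 + 1/(z + 5) = -4 + 1/(5 + z))
V = -26 (V = -6 + 5*(-4) = -6 - 20 = -26)
J(H) = 43/286 (J(H) = ((-19 - 4*6)/(5 + 6))/(-26) = ((-19 - 24)/11)*(-1/26) = ((1/11)*(-43))*(-1/26) = -43/11*(-1/26) = 43/286)
r(1)*(J(5) - 61) - 90 = (-11/1)*(43/286 - 61) - 90 = -11*1*(-17403/286) - 90 = -11*(-17403/286) - 90 = 17403/26 - 90 = 15063/26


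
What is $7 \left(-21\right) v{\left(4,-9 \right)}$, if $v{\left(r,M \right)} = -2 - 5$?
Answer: $1029$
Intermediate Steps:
$v{\left(r,M \right)} = -7$ ($v{\left(r,M \right)} = -2 - 5 = -7$)
$7 \left(-21\right) v{\left(4,-9 \right)} = 7 \left(-21\right) \left(-7\right) = \left(-147\right) \left(-7\right) = 1029$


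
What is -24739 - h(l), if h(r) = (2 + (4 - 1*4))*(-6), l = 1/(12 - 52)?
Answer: -24727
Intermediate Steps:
l = -1/40 (l = 1/(-40) = -1/40 ≈ -0.025000)
h(r) = -12 (h(r) = (2 + (4 - 4))*(-6) = (2 + 0)*(-6) = 2*(-6) = -12)
-24739 - h(l) = -24739 - 1*(-12) = -24739 + 12 = -24727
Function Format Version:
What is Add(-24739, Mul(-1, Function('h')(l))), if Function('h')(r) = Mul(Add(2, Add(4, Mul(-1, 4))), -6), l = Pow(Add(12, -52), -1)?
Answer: -24727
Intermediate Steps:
l = Rational(-1, 40) (l = Pow(-40, -1) = Rational(-1, 40) ≈ -0.025000)
Function('h')(r) = -12 (Function('h')(r) = Mul(Add(2, Add(4, -4)), -6) = Mul(Add(2, 0), -6) = Mul(2, -6) = -12)
Add(-24739, Mul(-1, Function('h')(l))) = Add(-24739, Mul(-1, -12)) = Add(-24739, 12) = -24727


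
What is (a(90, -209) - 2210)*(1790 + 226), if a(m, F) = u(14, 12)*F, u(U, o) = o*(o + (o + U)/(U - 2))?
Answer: -76083840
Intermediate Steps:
u(U, o) = o*(o + (U + o)/(-2 + U))
a(m, F) = 170*F (a(m, F) = (12*(14 - 1*12 + 14*12)/(-2 + 14))*F = (12*(14 - 12 + 168)/12)*F = (12*(1/12)*170)*F = 170*F)
(a(90, -209) - 2210)*(1790 + 226) = (170*(-209) - 2210)*(1790 + 226) = (-35530 - 2210)*2016 = -37740*2016 = -76083840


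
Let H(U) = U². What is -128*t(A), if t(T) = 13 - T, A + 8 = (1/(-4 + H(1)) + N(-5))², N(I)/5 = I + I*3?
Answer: 11572736/9 ≈ 1.2859e+6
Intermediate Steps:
N(I) = 20*I (N(I) = 5*(I + I*3) = 5*(I + 3*I) = 5*(4*I) = 20*I)
A = 90529/9 (A = -8 + (1/(-4 + 1²) + 20*(-5))² = -8 + (1/(-4 + 1) - 100)² = -8 + (1/(-3) - 100)² = -8 + (-⅓ - 100)² = -8 + (-301/3)² = -8 + 90601/9 = 90529/9 ≈ 10059.)
-128*t(A) = -128*(13 - 1*90529/9) = -128*(13 - 90529/9) = -128*(-90412/9) = 11572736/9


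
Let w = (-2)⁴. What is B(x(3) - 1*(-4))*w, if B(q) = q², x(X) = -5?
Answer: 16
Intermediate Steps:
w = 16
B(x(3) - 1*(-4))*w = (-5 - 1*(-4))²*16 = (-5 + 4)²*16 = (-1)²*16 = 1*16 = 16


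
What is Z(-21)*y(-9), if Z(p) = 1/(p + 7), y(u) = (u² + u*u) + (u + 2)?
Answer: -155/14 ≈ -11.071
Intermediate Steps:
y(u) = 2 + u + 2*u² (y(u) = (u² + u²) + (2 + u) = 2*u² + (2 + u) = 2 + u + 2*u²)
Z(p) = 1/(7 + p)
Z(-21)*y(-9) = (2 - 9 + 2*(-9)²)/(7 - 21) = (2 - 9 + 2*81)/(-14) = -(2 - 9 + 162)/14 = -1/14*155 = -155/14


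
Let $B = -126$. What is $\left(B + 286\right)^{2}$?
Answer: $25600$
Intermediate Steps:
$\left(B + 286\right)^{2} = \left(-126 + 286\right)^{2} = 160^{2} = 25600$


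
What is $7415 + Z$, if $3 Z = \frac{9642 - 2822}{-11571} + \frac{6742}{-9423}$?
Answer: $\frac{808436221681}{109033533} \approx 7414.6$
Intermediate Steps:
$Z = - \frac{47425514}{109033533}$ ($Z = \frac{\frac{9642 - 2822}{-11571} + \frac{6742}{-9423}}{3} = \frac{6820 \left(- \frac{1}{11571}\right) + 6742 \left(- \frac{1}{9423}\right)}{3} = \frac{- \frac{6820}{11571} - \frac{6742}{9423}}{3} = \frac{1}{3} \left(- \frac{47425514}{36344511}\right) = - \frac{47425514}{109033533} \approx -0.43496$)
$7415 + Z = 7415 - \frac{47425514}{109033533} = \frac{808436221681}{109033533}$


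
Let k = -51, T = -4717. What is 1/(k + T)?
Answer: -1/4768 ≈ -0.00020973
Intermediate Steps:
1/(k + T) = 1/(-51 - 4717) = 1/(-4768) = -1/4768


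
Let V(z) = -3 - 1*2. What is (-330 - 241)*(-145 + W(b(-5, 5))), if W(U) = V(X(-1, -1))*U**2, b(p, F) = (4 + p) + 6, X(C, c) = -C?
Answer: 154170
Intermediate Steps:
b(p, F) = 10 + p
V(z) = -5 (V(z) = -3 - 2 = -5)
W(U) = -5*U**2
(-330 - 241)*(-145 + W(b(-5, 5))) = (-330 - 241)*(-145 - 5*(10 - 5)**2) = -571*(-145 - 5*5**2) = -571*(-145 - 5*25) = -571*(-145 - 125) = -571*(-270) = 154170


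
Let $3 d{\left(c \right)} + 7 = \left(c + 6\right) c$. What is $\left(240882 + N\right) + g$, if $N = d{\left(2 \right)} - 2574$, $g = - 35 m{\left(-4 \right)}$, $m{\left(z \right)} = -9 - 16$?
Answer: $239186$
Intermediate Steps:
$m{\left(z \right)} = -25$
$g = 875$ ($g = \left(-35\right) \left(-25\right) = 875$)
$d{\left(c \right)} = - \frac{7}{3} + \frac{c \left(6 + c\right)}{3}$ ($d{\left(c \right)} = - \frac{7}{3} + \frac{\left(c + 6\right) c}{3} = - \frac{7}{3} + \frac{\left(6 + c\right) c}{3} = - \frac{7}{3} + \frac{c \left(6 + c\right)}{3}$)
$N = -2571$ ($N = \left(- \frac{7}{3} + 2 \cdot 2 + \frac{2^{2}}{3}\right) - 2574 = \left(- \frac{7}{3} + 4 + \frac{1}{3} \cdot 4\right) - 2574 = \left(- \frac{7}{3} + 4 + \frac{4}{3}\right) - 2574 = 3 - 2574 = -2571$)
$\left(240882 + N\right) + g = \left(240882 - 2571\right) + 875 = 238311 + 875 = 239186$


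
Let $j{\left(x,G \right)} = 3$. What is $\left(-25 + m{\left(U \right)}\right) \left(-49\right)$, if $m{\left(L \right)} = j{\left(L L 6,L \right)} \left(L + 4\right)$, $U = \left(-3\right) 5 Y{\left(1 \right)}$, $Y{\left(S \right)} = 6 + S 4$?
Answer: $22687$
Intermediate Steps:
$Y{\left(S \right)} = 6 + 4 S$
$U = -150$ ($U = \left(-3\right) 5 \left(6 + 4 \cdot 1\right) = - 15 \left(6 + 4\right) = \left(-15\right) 10 = -150$)
$m{\left(L \right)} = 12 + 3 L$ ($m{\left(L \right)} = 3 \left(L + 4\right) = 3 \left(4 + L\right) = 12 + 3 L$)
$\left(-25 + m{\left(U \right)}\right) \left(-49\right) = \left(-25 + \left(12 + 3 \left(-150\right)\right)\right) \left(-49\right) = \left(-25 + \left(12 - 450\right)\right) \left(-49\right) = \left(-25 - 438\right) \left(-49\right) = \left(-463\right) \left(-49\right) = 22687$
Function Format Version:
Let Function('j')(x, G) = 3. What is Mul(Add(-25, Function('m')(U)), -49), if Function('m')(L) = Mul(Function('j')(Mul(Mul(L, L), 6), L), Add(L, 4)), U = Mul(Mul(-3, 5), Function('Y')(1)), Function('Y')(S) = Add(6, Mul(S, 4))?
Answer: 22687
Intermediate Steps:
Function('Y')(S) = Add(6, Mul(4, S))
U = -150 (U = Mul(Mul(-3, 5), Add(6, Mul(4, 1))) = Mul(-15, Add(6, 4)) = Mul(-15, 10) = -150)
Function('m')(L) = Add(12, Mul(3, L)) (Function('m')(L) = Mul(3, Add(L, 4)) = Mul(3, Add(4, L)) = Add(12, Mul(3, L)))
Mul(Add(-25, Function('m')(U)), -49) = Mul(Add(-25, Add(12, Mul(3, -150))), -49) = Mul(Add(-25, Add(12, -450)), -49) = Mul(Add(-25, -438), -49) = Mul(-463, -49) = 22687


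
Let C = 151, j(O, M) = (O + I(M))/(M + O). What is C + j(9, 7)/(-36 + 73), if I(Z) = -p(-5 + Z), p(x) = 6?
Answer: 89395/592 ≈ 151.01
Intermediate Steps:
I(Z) = -6 (I(Z) = -1*6 = -6)
j(O, M) = (-6 + O)/(M + O) (j(O, M) = (O - 6)/(M + O) = (-6 + O)/(M + O))
C + j(9, 7)/(-36 + 73) = 151 + ((-6 + 9)/(7 + 9))/(-36 + 73) = 151 + (3/16)/37 = 151 + ((1/16)*3)*(1/37) = 151 + (3/16)*(1/37) = 151 + 3/592 = 89395/592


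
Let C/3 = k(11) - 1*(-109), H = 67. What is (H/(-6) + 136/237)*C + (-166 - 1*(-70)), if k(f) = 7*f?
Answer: -474537/79 ≈ -6006.8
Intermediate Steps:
C = 558 (C = 3*(7*11 - 1*(-109)) = 3*(77 + 109) = 3*186 = 558)
(H/(-6) + 136/237)*C + (-166 - 1*(-70)) = (67/(-6) + 136/237)*558 + (-166 - 1*(-70)) = (67*(-⅙) + 136*(1/237))*558 + (-166 + 70) = (-67/6 + 136/237)*558 - 96 = -5021/474*558 - 96 = -466953/79 - 96 = -474537/79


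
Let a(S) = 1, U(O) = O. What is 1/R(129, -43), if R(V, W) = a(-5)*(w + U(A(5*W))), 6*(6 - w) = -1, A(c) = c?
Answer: -6/1253 ≈ -0.0047885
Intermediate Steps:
w = 37/6 (w = 6 - ⅙*(-1) = 6 + ⅙ = 37/6 ≈ 6.1667)
R(V, W) = 37/6 + 5*W (R(V, W) = 1*(37/6 + 5*W) = 37/6 + 5*W)
1/R(129, -43) = 1/(37/6 + 5*(-43)) = 1/(37/6 - 215) = 1/(-1253/6) = -6/1253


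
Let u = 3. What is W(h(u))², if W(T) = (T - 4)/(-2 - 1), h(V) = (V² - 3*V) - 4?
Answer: 64/9 ≈ 7.1111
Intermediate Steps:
h(V) = -4 + V² - 3*V
W(T) = 4/3 - T/3 (W(T) = (-4 + T)/(-3) = (-4 + T)*(-⅓) = 4/3 - T/3)
W(h(u))² = (4/3 - (-4 + 3² - 3*3)/3)² = (4/3 - (-4 + 9 - 9)/3)² = (4/3 - ⅓*(-4))² = (4/3 + 4/3)² = (8/3)² = 64/9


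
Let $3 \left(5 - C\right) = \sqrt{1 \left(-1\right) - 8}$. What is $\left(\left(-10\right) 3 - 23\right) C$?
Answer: $-265 + 53 i \approx -265.0 + 53.0 i$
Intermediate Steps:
$C = 5 - i$ ($C = 5 - \frac{\sqrt{1 \left(-1\right) - 8}}{3} = 5 - \frac{\sqrt{-1 - 8}}{3} = 5 - \frac{\sqrt{-9}}{3} = 5 - \frac{3 i}{3} = 5 - i \approx 5.0 - 1.0 i$)
$\left(\left(-10\right) 3 - 23\right) C = \left(\left(-10\right) 3 - 23\right) \left(5 - i\right) = \left(-30 - 23\right) \left(5 - i\right) = - 53 \left(5 - i\right) = -265 + 53 i$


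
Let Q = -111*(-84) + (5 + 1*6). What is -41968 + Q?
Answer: -32633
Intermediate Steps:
Q = 9335 (Q = 9324 + (5 + 6) = 9324 + 11 = 9335)
-41968 + Q = -41968 + 9335 = -32633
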